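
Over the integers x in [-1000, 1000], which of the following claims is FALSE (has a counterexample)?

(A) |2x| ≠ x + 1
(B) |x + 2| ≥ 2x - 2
(A) x = 1: LHS = |2·1| = |2| = 2, RHS = 1 + 1 = 2; 2 ≠ 2 — FAILS
(B) x = 5: LHS = |5 + 2| = |7| = 7, RHS = 2·5 - 2 = 8; 7 ≥ 8 — FAILS

Answer: Both A and B are false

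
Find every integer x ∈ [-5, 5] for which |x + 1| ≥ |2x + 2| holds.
Holds for: {-1}
Fails for: {-5, -4, -3, -2, 0, 1, 2, 3, 4, 5}

Answer: {-1}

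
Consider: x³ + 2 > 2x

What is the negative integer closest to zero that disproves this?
Testing negative integers from -1 downward:
x = -1: LHS = (-1)³ + 2 = 1, RHS = 2·(-1) = -2; 1 > -2 — holds
x = -2: LHS = (-2)³ + 2 = -6, RHS = 2·(-2) = -4; -6 > -4 — FAILS  ← closest negative counterexample to 0

Answer: x = -2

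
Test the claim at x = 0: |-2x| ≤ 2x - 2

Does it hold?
x = 0: LHS = |-2·0| = |0| = 0, RHS = 2·0 - 2 = -2; 0 ≤ -2 — FAILS

The relation fails at x = 0, so x = 0 is a counterexample.

Answer: No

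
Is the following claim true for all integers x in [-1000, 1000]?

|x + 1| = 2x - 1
The claim fails at x = 0:
x = 0: LHS = |0 + 1| = |1| = 1, RHS = 2·0 - 1 = -1; 1 = -1 — FAILS

Because a single integer refutes it, the statement is false.

Answer: False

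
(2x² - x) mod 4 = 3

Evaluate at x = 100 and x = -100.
x = 100: LHS = (2·100² - 100) mod 4 = 19900 mod 4 = 0; 0 = 3 — FAILS
x = -100: LHS = (2·(-100)² - (-100)) mod 4 = 20100 mod 4 = 0; 0 = 3 — FAILS

Answer: No, fails for both x = 100 and x = -100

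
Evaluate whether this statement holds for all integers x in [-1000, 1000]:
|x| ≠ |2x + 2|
The claim fails at x = -2:
x = -2: LHS = |-2| = 2, RHS = |2·(-2) + 2| = |-2| = 2; 2 ≠ 2 — FAILS

Because a single integer refutes it, the statement is false.

Answer: False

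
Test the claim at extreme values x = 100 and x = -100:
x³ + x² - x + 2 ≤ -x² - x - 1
x = 100: LHS = 100³ + 100² - 100 + 2 = 1009902, RHS = -100² - 100 - 1 = -10101; 1009902 ≤ -10101 — FAILS
x = -100: LHS = (-100)³ + (-100)² - (-100) + 2 = -989898, RHS = -(-100)² - (-100) - 1 = -9901; -989898 ≤ -9901 — holds

Answer: Partially: fails for x = 100, holds for x = -100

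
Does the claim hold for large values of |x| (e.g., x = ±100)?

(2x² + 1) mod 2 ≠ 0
x = 100: LHS = (2·100² + 1) mod 2 = 20001 mod 2 = 1; 1 ≠ 0 — holds
x = -100: LHS = (2·(-100)² + 1) mod 2 = 20001 mod 2 = 1; 1 ≠ 0 — holds

Answer: Yes, holds for both x = 100 and x = -100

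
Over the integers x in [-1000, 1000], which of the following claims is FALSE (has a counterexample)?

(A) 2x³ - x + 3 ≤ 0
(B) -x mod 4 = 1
(A) x = 0: LHS = 2·0³ - 0 + 3 = 3; 3 ≤ 0 — FAILS
(B) x = 0: LHS = (-0) mod 4 = 0 mod 4 = 0; 0 = 1 — FAILS

Answer: Both A and B are false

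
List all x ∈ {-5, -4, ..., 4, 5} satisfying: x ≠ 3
Holds for: {-5, -4, -3, -2, -1, 0, 1, 2, 4, 5}
Fails for: {3}

Answer: {-5, -4, -3, -2, -1, 0, 1, 2, 4, 5}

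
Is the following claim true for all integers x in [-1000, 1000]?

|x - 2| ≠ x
The claim fails at x = 1:
x = 1: LHS = |1 - 2| = |-1| = 1; 1 ≠ 1 — FAILS

Because a single integer refutes it, the statement is false.

Answer: False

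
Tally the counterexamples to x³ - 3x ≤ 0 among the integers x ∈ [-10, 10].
Counterexamples in [-10, 10]: {-1, 2, 3, 4, 5, 6, 7, 8, 9, 10}.

Counting them gives 10 values.

Answer: 10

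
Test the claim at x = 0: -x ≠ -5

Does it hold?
x = 0: LHS = -0 = 0; 0 ≠ -5 — holds

The relation is satisfied at x = 0.

Answer: Yes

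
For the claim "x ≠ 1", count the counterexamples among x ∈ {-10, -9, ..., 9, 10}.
Counterexamples in [-10, 10]: {1}.

Counting them gives 1 values.

Answer: 1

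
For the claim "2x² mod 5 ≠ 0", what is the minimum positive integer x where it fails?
Testing positive integers:
x = 1: LHS = (2·1²) mod 5 = 2 mod 5 = 2; 2 ≠ 0 — holds
x = 2: LHS = (2·2²) mod 5 = 8 mod 5 = 3; 3 ≠ 0 — holds
x = 3: LHS = (2·3²) mod 5 = 18 mod 5 = 3; 3 ≠ 0 — holds
x = 4: LHS = (2·4²) mod 5 = 32 mod 5 = 2; 2 ≠ 0 — holds
x = 5: LHS = (2·5²) mod 5 = 50 mod 5 = 0; 0 ≠ 0 — FAILS  ← smallest positive counterexample

Answer: x = 5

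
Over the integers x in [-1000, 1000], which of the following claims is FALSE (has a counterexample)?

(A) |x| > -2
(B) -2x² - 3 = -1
(A) An absolute value is never negative, so the left side is ≥ 0 for every x, while the right side is -2. Tightest case in [-1000, 1000] is x = 0:
x = 0: LHS = |0| = 0; 0 > -2 — holds
Hence LHS − RHS is never zero or negative, i.e. LHS > RHS throughout, so the relation holds for every integer in [-1000, 1000].

(B) x = 0: LHS = -2·0² - 3 = -3; -3 = -1 — FAILS

Only (B) has a counterexample.

Answer: B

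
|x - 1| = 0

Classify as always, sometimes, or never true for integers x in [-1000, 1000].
Holds at x = 1: LHS = |1 - 1| = |0| = 0; 0 = 0 — holds
Fails at x = 0: LHS = |0 - 1| = |-1| = 1; 1 = 0 — FAILS
It is satisfied by some integers in the range but not all.

Answer: Sometimes true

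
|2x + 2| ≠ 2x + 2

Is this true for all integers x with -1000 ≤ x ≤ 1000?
The claim fails at x = 0:
x = 0: LHS = |2·0 + 2| = |2| = 2, RHS = 2·0 + 2 = 2; 2 ≠ 2 — FAILS

Because a single integer refutes it, the statement is false.

Answer: False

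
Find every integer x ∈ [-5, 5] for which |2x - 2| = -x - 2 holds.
Over all integers in [-5, 5], LHS − RHS is always positive; it is smallest at x = 1, where it equals 3:
x = 1: LHS = |2·1 - 2| = |0| = 0, RHS = -1 - 2 = -3; 0 = -3 — FAILS
At the ends of the range:
x = -5: LHS = |2·(-5) - 2| = |-12| = 12, RHS = -(-5) - 2 = 3; 12 = 3 — FAILS
x = 5: LHS = |2·5 - 2| = |8| = 8, RHS = -5 - 2 = -7; 8 = -7 — FAILS
Hence LHS − RHS is never 0, i.e. the two sides are never equal, so the claimed relation (=) fails for every integer in [-5, 5].

Answer: None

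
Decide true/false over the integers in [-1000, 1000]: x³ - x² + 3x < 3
The claim fails at x = 1:
x = 1: LHS = 1³ - 1² + 3·1 = 3; 3 < 3 — FAILS

Because a single integer refutes it, the statement is false.

Answer: False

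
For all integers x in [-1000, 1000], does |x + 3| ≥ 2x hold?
The claim fails at x = 4:
x = 4: LHS = |4 + 3| = |7| = 7, RHS = 2·4 = 8; 7 ≥ 8 — FAILS

Because a single integer refutes it, the statement is false.

Answer: False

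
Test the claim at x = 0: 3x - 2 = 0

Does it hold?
x = 0: LHS = 3·0 - 2 = -2; -2 = 0 — FAILS

The relation fails at x = 0, so x = 0 is a counterexample.

Answer: No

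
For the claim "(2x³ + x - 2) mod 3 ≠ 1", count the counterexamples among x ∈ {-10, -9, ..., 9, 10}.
Counterexamples in [-10, 10]: {-10, -9, -8, -7, -6, -5, -4, -3, -2, -1, 0, 1, 2, 3, 4, 5, 6, 7, 8, 9, 10}.

Counting them gives 21 values.

Answer: 21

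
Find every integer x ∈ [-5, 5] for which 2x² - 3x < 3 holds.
Holds for: {0, 1, 2}
Fails for: {-5, -4, -3, -2, -1, 3, 4, 5}

Answer: {0, 1, 2}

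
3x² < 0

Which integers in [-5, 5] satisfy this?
Over all integers in [-5, 5], LHS − RHS is smallest at x = 0, where it equals 0:
x = 0: LHS = 3·0² = 0; 0 < 0 — FAILS
At the ends of the range:
x = -5: LHS = 3·(-5)² = 75; 75 < 0 — FAILS
x = 5: LHS = 3·5² = 75; 75 < 0 — FAILS
Hence LHS − RHS is never negative, i.e. LHS ≥ RHS throughout, so the claimed relation (<) fails for every integer in [-5, 5].

Answer: None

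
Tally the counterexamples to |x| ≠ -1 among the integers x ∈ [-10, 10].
An absolute value is never negative, so the left side is ≥ 0 for every x, while the right side is -1. Tightest case in [-10, 10] is x = 0:
x = 0: LHS = |0| = 0; 0 ≠ -1 — holds
Hence LHS − RHS is never 0, i.e. the two sides are never equal, so the relation holds for every integer in [-10, 10].

No counterexample appears in that range.

Answer: 0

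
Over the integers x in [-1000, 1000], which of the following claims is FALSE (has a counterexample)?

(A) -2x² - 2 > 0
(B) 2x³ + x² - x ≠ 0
(A) x = 0: LHS = -2·0² - 2 = -2; -2 > 0 — FAILS
(B) x = 0: LHS = 2·0³ + 0² - 0 = 0; 0 ≠ 0 — FAILS

Answer: Both A and B are false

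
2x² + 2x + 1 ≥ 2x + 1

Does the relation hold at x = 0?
x = 0: LHS = 2·0² + 2·0 + 1 = 1, RHS = 2·0 + 1 = 1; 1 ≥ 1 — holds

The relation is satisfied at x = 0.

Answer: Yes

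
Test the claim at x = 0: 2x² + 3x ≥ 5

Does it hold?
x = 0: LHS = 2·0² + 3·0 = 0; 0 ≥ 5 — FAILS

The relation fails at x = 0, so x = 0 is a counterexample.

Answer: No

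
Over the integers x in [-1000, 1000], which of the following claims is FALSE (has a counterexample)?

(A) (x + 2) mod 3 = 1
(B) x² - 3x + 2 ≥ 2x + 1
(A) x = 0: LHS = (0 + 2) mod 3 = 2 mod 3 = 2; 2 = 1 — FAILS
(B) x = 1: LHS = 1² - 3·1 + 2 = 0, RHS = 2·1 + 1 = 3; 0 ≥ 3 — FAILS

Answer: Both A and B are false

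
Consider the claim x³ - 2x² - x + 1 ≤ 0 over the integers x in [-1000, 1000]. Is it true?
The claim fails at x = 0:
x = 0: LHS = 0³ - 2·0² - 0 + 1 = 1; 1 ≤ 0 — FAILS

Because a single integer refutes it, the statement is false.

Answer: False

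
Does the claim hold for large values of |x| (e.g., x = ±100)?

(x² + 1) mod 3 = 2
x = 100: LHS = (100² + 1) mod 3 = 10001 mod 3 = 2; 2 = 2 — holds
x = -100: LHS = ((-100)² + 1) mod 3 = 10001 mod 3 = 2; 2 = 2 — holds

Answer: Yes, holds for both x = 100 and x = -100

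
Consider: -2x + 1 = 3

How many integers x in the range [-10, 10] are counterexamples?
Counterexamples in [-10, 10]: {-10, -9, -8, -7, -6, -5, -4, -3, -2, 0, 1, 2, 3, 4, 5, 6, 7, 8, 9, 10}.

Counting them gives 20 values.

Answer: 20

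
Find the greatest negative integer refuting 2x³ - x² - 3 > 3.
Testing negative integers from -1 downward:
x = -1: LHS = 2·(-1)³ - (-1)² - 3 = -6; -6 > 3 — FAILS  ← closest negative counterexample to 0

Answer: x = -1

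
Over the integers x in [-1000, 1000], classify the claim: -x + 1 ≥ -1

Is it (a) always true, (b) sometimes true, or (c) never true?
Holds at x = 0: LHS = -0 + 1 = 1; 1 ≥ -1 — holds
Fails at x = 3: LHS = -3 + 1 = -2; -2 ≥ -1 — FAILS
It is satisfied by some integers in the range but not all.

Answer: Sometimes true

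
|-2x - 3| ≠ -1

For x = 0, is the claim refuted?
Substitute x = 0 into the relation:
x = 0: LHS = |-2·0 - 3| = |-3| = 3; 3 ≠ -1 — holds

The relation holds at x = 0, so it is not a counterexample.

Answer: No, x = 0 is not a counterexample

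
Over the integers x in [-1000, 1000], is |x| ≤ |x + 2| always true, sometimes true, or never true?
Holds at x = 0: LHS = |0| = 0, RHS = |0 + 2| = |2| = 2; 0 ≤ 2 — holds
Fails at x = -2: LHS = |-2| = 2, RHS = |(-2) + 2| = |0| = 0; 2 ≤ 0 — FAILS
It is satisfied by some integers in the range but not all.

Answer: Sometimes true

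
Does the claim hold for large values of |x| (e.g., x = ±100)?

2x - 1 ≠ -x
x = 100: LHS = 2·100 - 1 = 199; 199 ≠ -100 — holds
x = -100: LHS = 2·(-100) - 1 = -201, RHS = -(-100) = 100; -201 ≠ 100 — holds

Answer: Yes, holds for both x = 100 and x = -100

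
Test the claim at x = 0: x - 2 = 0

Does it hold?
x = 0: LHS = 0 - 2 = -2; -2 = 0 — FAILS

The relation fails at x = 0, so x = 0 is a counterexample.

Answer: No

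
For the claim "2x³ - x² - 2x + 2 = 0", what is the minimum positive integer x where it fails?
Testing positive integers:
x = 1: LHS = 2·1³ - 1² - 2·1 + 2 = 1; 1 = 0 — FAILS  ← smallest positive counterexample

Answer: x = 1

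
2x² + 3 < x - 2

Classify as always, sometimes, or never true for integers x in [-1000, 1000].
Over all integers in [-1000, 1000], LHS − RHS is smallest at x = 0, where it equals 5:
x = 0: LHS = 2·0² + 3 = 3, RHS = 0 - 2 = -2; 3 < -2 — FAILS
At the ends of the range:
x = -1000: LHS = 2·(-1000)² + 3 = 2000003, RHS = (-1000) - 2 = -1002; 2000003 < -1002 — FAILS
x = 1000: LHS = 2·1000² + 3 = 2000003, RHS = 1000 - 2 = 998; 2000003 < 998 — FAILS
Hence LHS − RHS is never negative, i.e. LHS ≥ RHS throughout, so the claimed relation (<) fails for every integer in [-1000, 1000].

No integer in the range satisfies it.

Answer: Never true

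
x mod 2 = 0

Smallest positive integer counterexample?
Testing positive integers:
x = 1: LHS = 1 mod 2 = 1; 1 = 0 — FAILS  ← smallest positive counterexample

Answer: x = 1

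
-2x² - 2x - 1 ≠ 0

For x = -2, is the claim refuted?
Substitute x = -2 into the relation:
x = -2: LHS = -2·(-2)² - 2·(-2) - 1 = -5; -5 ≠ 0 — holds

The relation holds at x = -2, so it is not a counterexample.

Answer: No, x = -2 is not a counterexample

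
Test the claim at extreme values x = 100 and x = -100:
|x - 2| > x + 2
x = 100: LHS = |100 - 2| = |98| = 98, RHS = 100 + 2 = 102; 98 > 102 — FAILS
x = -100: LHS = |(-100) - 2| = |-102| = 102, RHS = (-100) + 2 = -98; 102 > -98 — holds

Answer: Partially: fails for x = 100, holds for x = -100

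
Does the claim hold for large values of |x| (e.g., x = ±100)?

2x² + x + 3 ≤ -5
x = 100: LHS = 2·100² + 100 + 3 = 20103; 20103 ≤ -5 — FAILS
x = -100: LHS = 2·(-100)² + (-100) + 3 = 19903; 19903 ≤ -5 — FAILS

Answer: No, fails for both x = 100 and x = -100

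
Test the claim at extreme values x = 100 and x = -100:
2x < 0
x = 100: LHS = 2·100 = 200; 200 < 0 — FAILS
x = -100: LHS = 2·(-100) = -200; -200 < 0 — holds

Answer: Partially: fails for x = 100, holds for x = -100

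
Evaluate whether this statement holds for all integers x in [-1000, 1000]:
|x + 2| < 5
The claim fails at x = 3:
x = 3: LHS = |3 + 2| = |5| = 5; 5 < 5 — FAILS

Because a single integer refutes it, the statement is false.

Answer: False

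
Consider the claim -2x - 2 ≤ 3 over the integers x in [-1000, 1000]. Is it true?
The claim fails at x = -3:
x = -3: LHS = -2·(-3) - 2 = 4; 4 ≤ 3 — FAILS

Because a single integer refutes it, the statement is false.

Answer: False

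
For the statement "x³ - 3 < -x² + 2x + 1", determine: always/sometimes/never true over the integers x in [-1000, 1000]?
Holds at x = 0: LHS = 0³ - 3 = -3, RHS = -0² + 2·0 + 1 = 1; -3 < 1 — holds
Fails at x = 2: LHS = 2³ - 3 = 5, RHS = -2² + 2·2 + 1 = 1; 5 < 1 — FAILS
It is satisfied by some integers in the range but not all.

Answer: Sometimes true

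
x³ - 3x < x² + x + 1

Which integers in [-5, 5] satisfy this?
Holds for: {-5, -4, -3, -2, 0, 1, 2}
Fails for: {-1, 3, 4, 5}

Answer: {-5, -4, -3, -2, 0, 1, 2}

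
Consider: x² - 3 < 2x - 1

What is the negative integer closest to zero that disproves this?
Testing negative integers from -1 downward:
x = -1: LHS = (-1)² - 3 = -2, RHS = 2·(-1) - 1 = -3; -2 < -3 — FAILS  ← closest negative counterexample to 0

Answer: x = -1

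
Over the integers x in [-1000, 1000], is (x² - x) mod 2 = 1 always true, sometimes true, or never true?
For a polynomial with integer coefficients, its value mod 2 depends only on x mod 2, so it suffices to check one representative of each residue class, x = 0, 1:
x = 0: LHS = (0² - 0) mod 2 = 0 mod 2 = 0; 0 = 1 — FAILS
x = 1: LHS = (1² - 1) mod 2 = 0 mod 2 = 0; 0 = 1 — FAILS
The relation fails in every residue class, so the claimed relation (=) fails for every integer in [-1000, 1000].

No integer in the range satisfies it.

Answer: Never true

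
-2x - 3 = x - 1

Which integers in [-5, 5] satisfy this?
Track d = LHS − RHS over the integers in [-5, 5]. Equality would need d = 0, but d changes sign only between consecutive integers, jumping over 0:
x = -1: LHS = -2·(-1) - 3 = -1, RHS = (-1) - 1 = -2; -1 = -2 — FAILS  (d = 1)
x = 0: LHS = -2·0 - 3 = -3, RHS = 0 - 1 = -1; -3 = -1 — FAILS  (d = -2)
Away from these crossings d keeps a constant sign, and checking every integer in [-5, 5] confirms d ≠ 0 throughout. Hence the two sides are never equal, so the claimed relation (=) fails for every integer in [-5, 5].

Answer: None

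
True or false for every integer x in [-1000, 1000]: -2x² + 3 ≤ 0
The claim fails at x = 0:
x = 0: LHS = -2·0² + 3 = 3; 3 ≤ 0 — FAILS

Because a single integer refutes it, the statement is false.

Answer: False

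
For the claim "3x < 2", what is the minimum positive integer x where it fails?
Testing positive integers:
x = 1: LHS = 3·1 = 3; 3 < 2 — FAILS  ← smallest positive counterexample

Answer: x = 1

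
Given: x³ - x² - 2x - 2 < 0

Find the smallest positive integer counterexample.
Testing positive integers:
x = 1: LHS = 1³ - 1² - 2·1 - 2 = -4; -4 < 0 — holds
x = 2: LHS = 2³ - 2² - 2·2 - 2 = -2; -2 < 0 — holds
x = 3: LHS = 3³ - 3² - 2·3 - 2 = 10; 10 < 0 — FAILS  ← smallest positive counterexample

Answer: x = 3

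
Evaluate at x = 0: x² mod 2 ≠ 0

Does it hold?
x = 0: LHS = (0²) mod 2 = 0 mod 2 = 0; 0 ≠ 0 — FAILS

The relation fails at x = 0, so x = 0 is a counterexample.

Answer: No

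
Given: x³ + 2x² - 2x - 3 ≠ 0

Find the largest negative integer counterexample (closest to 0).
Testing negative integers from -1 downward:
x = -1: LHS = (-1)³ + 2·(-1)² - 2·(-1) - 3 = 0; 0 ≠ 0 — FAILS  ← closest negative counterexample to 0

Answer: x = -1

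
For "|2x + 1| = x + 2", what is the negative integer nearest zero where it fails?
Testing negative integers from -1 downward:
x = -1: LHS = |2·(-1) + 1| = |-1| = 1, RHS = (-1) + 2 = 1; 1 = 1 — holds
x = -2: LHS = |2·(-2) + 1| = |-3| = 3, RHS = (-2) + 2 = 0; 3 = 0 — FAILS  ← closest negative counterexample to 0

Answer: x = -2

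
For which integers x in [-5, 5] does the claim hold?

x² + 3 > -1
Over all integers in [-5, 5], LHS − RHS is smallest at x = 0, where it equals 4:
x = 0: LHS = 0² + 3 = 3; 3 > -1 — holds
At the ends of the range:
x = -5: LHS = (-5)² + 3 = 28; 28 > -1 — holds
x = 5: LHS = 5² + 3 = 28; 28 > -1 — holds
Hence LHS − RHS is never zero or negative, i.e. LHS > RHS throughout, so the relation holds for every integer in [-5, 5].

Answer: All integers in [-5, 5]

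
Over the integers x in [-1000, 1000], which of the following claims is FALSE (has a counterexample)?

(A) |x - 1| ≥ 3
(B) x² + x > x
(A) x = 0: LHS = |0 - 1| = |-1| = 1; 1 ≥ 3 — FAILS
(B) x = 0: LHS = 0² + 0 = 0; 0 > 0 — FAILS

Answer: Both A and B are false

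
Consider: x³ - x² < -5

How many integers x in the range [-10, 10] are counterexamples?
Counterexamples in [-10, 10]: {-1, 0, 1, 2, 3, 4, 5, 6, 7, 8, 9, 10}.

Counting them gives 12 values.

Answer: 12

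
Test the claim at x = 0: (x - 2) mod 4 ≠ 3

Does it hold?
x = 0: LHS = (0 - 2) mod 4 = (-2) mod 4 = 2; 2 ≠ 3 — holds

The relation is satisfied at x = 0.

Answer: Yes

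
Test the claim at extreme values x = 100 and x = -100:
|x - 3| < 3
x = 100: LHS = |100 - 3| = |97| = 97; 97 < 3 — FAILS
x = -100: LHS = |(-100) - 3| = |-103| = 103; 103 < 3 — FAILS

Answer: No, fails for both x = 100 and x = -100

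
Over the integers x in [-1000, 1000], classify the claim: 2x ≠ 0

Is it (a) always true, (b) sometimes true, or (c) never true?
Holds at x = 1: LHS = 2·1 = 2; 2 ≠ 0 — holds
Fails at x = 0: LHS = 2·0 = 0; 0 ≠ 0 — FAILS
It is satisfied by some integers in the range but not all.

Answer: Sometimes true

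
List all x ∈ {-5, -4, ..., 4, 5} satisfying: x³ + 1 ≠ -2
Track d = LHS − RHS over the integers in [-5, 5]. Equality would need d = 0, but d changes sign only between consecutive integers, jumping over 0:
x = -2: LHS = (-2)³ + 1 = -7; -7 ≠ -2 — holds  (d = -5)
x = -1: LHS = (-1)³ + 1 = 0; 0 ≠ -2 — holds  (d = 2)
Away from these crossings d keeps a constant sign, and checking every integer in [-5, 5] confirms d ≠ 0 throughout. Hence the two sides are never equal, so the relation holds for every integer in [-5, 5].

Answer: All integers in [-5, 5]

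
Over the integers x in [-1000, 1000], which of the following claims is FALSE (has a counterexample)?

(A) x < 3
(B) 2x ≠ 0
(A) x = 3: 3 < 3 — FAILS
(B) x = 0: LHS = 2·0 = 0; 0 ≠ 0 — FAILS

Answer: Both A and B are false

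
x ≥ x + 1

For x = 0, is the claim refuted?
Substitute x = 0 into the relation:
x = 0: RHS = 0 + 1 = 1; 0 ≥ 1 — FAILS

Since the claim fails at x = 0, this value is a counterexample.

Answer: Yes, x = 0 is a counterexample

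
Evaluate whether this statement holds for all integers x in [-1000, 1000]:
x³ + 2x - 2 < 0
The claim fails at x = 1:
x = 1: LHS = 1³ + 2·1 - 2 = 1; 1 < 0 — FAILS

Because a single integer refutes it, the statement is false.

Answer: False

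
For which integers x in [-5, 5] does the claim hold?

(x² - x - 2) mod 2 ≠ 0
For a polynomial with integer coefficients, its value mod 2 depends only on x mod 2, so it suffices to check one representative of each residue class, x = 0, 1:
x = 0: LHS = (0² - 0 - 2) mod 2 = (-2) mod 2 = 0; 0 ≠ 0 — FAILS
x = 1: LHS = (1² - 1 - 2) mod 2 = (-2) mod 2 = 0; 0 ≠ 0 — FAILS
The relation fails in every residue class, so the claimed relation (≠) fails for every integer in [-5, 5].

Answer: None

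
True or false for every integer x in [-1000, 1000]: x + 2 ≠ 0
The claim fails at x = -2:
x = -2: LHS = (-2) + 2 = 0; 0 ≠ 0 — FAILS

Because a single integer refutes it, the statement is false.

Answer: False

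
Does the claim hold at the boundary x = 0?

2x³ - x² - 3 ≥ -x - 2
x = 0: LHS = 2·0³ - 0² - 3 = -3, RHS = -0 - 2 = -2; -3 ≥ -2 — FAILS

The relation fails at x = 0, so x = 0 is a counterexample.

Answer: No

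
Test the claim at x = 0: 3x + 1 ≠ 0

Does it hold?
x = 0: LHS = 3·0 + 1 = 1; 1 ≠ 0 — holds

The relation is satisfied at x = 0.

Answer: Yes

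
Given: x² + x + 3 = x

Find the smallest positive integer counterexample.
Testing positive integers:
x = 1: LHS = 1² + 1 + 3 = 5; 5 = 1 — FAILS  ← smallest positive counterexample

Answer: x = 1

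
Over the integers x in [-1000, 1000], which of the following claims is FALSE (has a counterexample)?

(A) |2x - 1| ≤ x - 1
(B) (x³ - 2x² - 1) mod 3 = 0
(A) x = 0: LHS = |2·0 - 1| = |-1| = 1, RHS = 0 - 1 = -1; 1 ≤ -1 — FAILS
(B) x = 0: LHS = (0³ - 2·0² - 1) mod 3 = (-1) mod 3 = 2; 2 = 0 — FAILS

Answer: Both A and B are false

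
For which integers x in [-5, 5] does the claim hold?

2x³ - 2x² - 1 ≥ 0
Holds for: {2, 3, 4, 5}
Fails for: {-5, -4, -3, -2, -1, 0, 1}

Answer: {2, 3, 4, 5}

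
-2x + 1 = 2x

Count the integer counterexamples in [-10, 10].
Counterexamples in [-10, 10]: {-10, -9, -8, -7, -6, -5, -4, -3, -2, -1, 0, 1, 2, 3, 4, 5, 6, 7, 8, 9, 10}.

Counting them gives 21 values.

Answer: 21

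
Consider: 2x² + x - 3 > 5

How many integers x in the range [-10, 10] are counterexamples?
Counterexamples in [-10, 10]: {-2, -1, 0, 1}.

Counting them gives 4 values.

Answer: 4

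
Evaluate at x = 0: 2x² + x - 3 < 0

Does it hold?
x = 0: LHS = 2·0² + 0 - 3 = -3; -3 < 0 — holds

The relation is satisfied at x = 0.

Answer: Yes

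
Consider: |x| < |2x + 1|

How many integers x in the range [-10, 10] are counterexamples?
Counterexamples in [-10, 10]: {-1}.

Counting them gives 1 values.

Answer: 1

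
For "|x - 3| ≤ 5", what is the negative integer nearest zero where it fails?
Testing negative integers from -1 downward:
x = -1: LHS = |(-1) - 3| = |-4| = 4; 4 ≤ 5 — holds
x = -2: LHS = |(-2) - 3| = |-5| = 5; 5 ≤ 5 — holds
x = -3: LHS = |(-3) - 3| = |-6| = 6; 6 ≤ 5 — FAILS  ← closest negative counterexample to 0

Answer: x = -3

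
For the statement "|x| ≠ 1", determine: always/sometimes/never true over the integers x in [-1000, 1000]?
Holds at x = 0: LHS = |0| = 0; 0 ≠ 1 — holds
Fails at x = 1: LHS = |1| = 1; 1 ≠ 1 — FAILS
It is satisfied by some integers in the range but not all.

Answer: Sometimes true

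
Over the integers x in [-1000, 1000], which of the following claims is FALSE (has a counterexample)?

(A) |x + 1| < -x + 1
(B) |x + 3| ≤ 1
(A) x = 0: LHS = |0 + 1| = |1| = 1, RHS = -0 + 1 = 1; 1 < 1 — FAILS
(B) x = 0: LHS = |0 + 3| = |3| = 3; 3 ≤ 1 — FAILS

Answer: Both A and B are false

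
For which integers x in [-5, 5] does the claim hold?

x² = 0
Holds for: {0}
Fails for: {-5, -4, -3, -2, -1, 1, 2, 3, 4, 5}

Answer: {0}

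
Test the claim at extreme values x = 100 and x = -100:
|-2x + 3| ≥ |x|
x = 100: LHS = |-2·100 + 3| = |-197| = 197, RHS = |100| = 100; 197 ≥ 100 — holds
x = -100: LHS = |-2·(-100) + 3| = |203| = 203, RHS = |-100| = 100; 203 ≥ 100 — holds

Answer: Yes, holds for both x = 100 and x = -100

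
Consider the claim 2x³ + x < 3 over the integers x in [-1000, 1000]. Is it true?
The claim fails at x = 1:
x = 1: LHS = 2·1³ + 1 = 3; 3 < 3 — FAILS

Because a single integer refutes it, the statement is false.

Answer: False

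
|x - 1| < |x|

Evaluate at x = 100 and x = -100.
x = 100: LHS = |100 - 1| = |99| = 99, RHS = |100| = 100; 99 < 100 — holds
x = -100: LHS = |(-100) - 1| = |-101| = 101, RHS = |-100| = 100; 101 < 100 — FAILS

Answer: Partially: holds for x = 100, fails for x = -100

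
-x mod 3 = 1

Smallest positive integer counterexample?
Testing positive integers:
x = 1: LHS = (-1) mod 3 = 2; 2 = 1 — FAILS  ← smallest positive counterexample

Answer: x = 1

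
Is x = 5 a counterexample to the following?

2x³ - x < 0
Substitute x = 5 into the relation:
x = 5: LHS = 2·5³ - 5 = 245; 245 < 0 — FAILS

Since the claim fails at x = 5, this value is a counterexample.

Answer: Yes, x = 5 is a counterexample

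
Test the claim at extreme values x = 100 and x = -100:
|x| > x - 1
x = 100: LHS = |100| = 100, RHS = 100 - 1 = 99; 100 > 99 — holds
x = -100: LHS = |-100| = 100, RHS = (-100) - 1 = -101; 100 > -101 — holds

Answer: Yes, holds for both x = 100 and x = -100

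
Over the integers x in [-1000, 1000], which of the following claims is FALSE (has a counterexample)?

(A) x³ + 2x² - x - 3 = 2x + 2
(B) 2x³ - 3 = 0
(A) x = 0: LHS = 0³ + 2·0² - 0 - 3 = -3, RHS = 2·0 + 2 = 2; -3 = 2 — FAILS
(B) x = 0: LHS = 2·0³ - 3 = -3; -3 = 0 — FAILS

Answer: Both A and B are false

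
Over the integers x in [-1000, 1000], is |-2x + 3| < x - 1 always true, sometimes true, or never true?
Over all integers in [-1000, 1000], LHS − RHS is smallest at x = 2, where it equals 0:
x = 2: LHS = |-2·2 + 3| = |-1| = 1, RHS = 2 - 1 = 1; 1 < 1 — FAILS
At the ends of the range:
x = -1000: LHS = |-2·(-1000) + 3| = |2003| = 2003, RHS = (-1000) - 1 = -1001; 2003 < -1001 — FAILS
x = 1000: LHS = |-2·1000 + 3| = |-1997| = 1997, RHS = 1000 - 1 = 999; 1997 < 999 — FAILS
Hence LHS − RHS is never negative, i.e. LHS ≥ RHS throughout, so the claimed relation (<) fails for every integer in [-1000, 1000].

No integer in the range satisfies it.

Answer: Never true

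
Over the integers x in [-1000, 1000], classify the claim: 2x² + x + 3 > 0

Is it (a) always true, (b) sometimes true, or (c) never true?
Over all integers in [-1000, 1000], LHS − RHS is smallest at x = 0, where it equals 3:
x = 0: LHS = 2·0² + 0 + 3 = 3; 3 > 0 — holds
At the ends of the range:
x = -1000: LHS = 2·(-1000)² + (-1000) + 3 = 1999003; 1999003 > 0 — holds
x = 1000: LHS = 2·1000² + 1000 + 3 = 2001003; 2001003 > 0 — holds
Hence LHS − RHS is never zero or negative, i.e. LHS > RHS throughout, so the relation holds for every integer in [-1000, 1000].

No counterexample exists.

Answer: Always true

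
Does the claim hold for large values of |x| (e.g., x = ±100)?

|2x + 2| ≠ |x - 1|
x = 100: LHS = |2·100 + 2| = |202| = 202, RHS = |100 - 1| = |99| = 99; 202 ≠ 99 — holds
x = -100: LHS = |2·(-100) + 2| = |-198| = 198, RHS = |(-100) - 1| = |-101| = 101; 198 ≠ 101 — holds

Answer: Yes, holds for both x = 100 and x = -100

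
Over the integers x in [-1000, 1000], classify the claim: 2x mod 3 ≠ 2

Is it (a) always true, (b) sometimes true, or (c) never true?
Holds at x = 0: LHS = (2·0) mod 3 = 0 mod 3 = 0; 0 ≠ 2 — holds
Fails at x = 1: LHS = (2·1) mod 3 = 2 mod 3 = 2; 2 ≠ 2 — FAILS
It is satisfied by some integers in the range but not all.

Answer: Sometimes true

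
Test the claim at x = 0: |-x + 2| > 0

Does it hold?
x = 0: LHS = |-0 + 2| = |2| = 2; 2 > 0 — holds

The relation is satisfied at x = 0.

Answer: Yes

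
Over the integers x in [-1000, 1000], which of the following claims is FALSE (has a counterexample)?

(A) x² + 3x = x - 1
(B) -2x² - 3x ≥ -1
(A) x = 0: LHS = 0² + 3·0 = 0, RHS = 0 - 1 = -1; 0 = -1 — FAILS
(B) x = 1: LHS = -2·1² - 3·1 = -5; -5 ≥ -1 — FAILS

Answer: Both A and B are false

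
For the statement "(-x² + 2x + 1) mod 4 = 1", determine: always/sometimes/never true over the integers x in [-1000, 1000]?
Holds at x = 0: LHS = (-0² + 2·0 + 1) mod 4 = 1 mod 4 = 1; 1 = 1 — holds
Fails at x = 1: LHS = (-1² + 2·1 + 1) mod 4 = 2 mod 4 = 2; 2 = 1 — FAILS
It is satisfied by some integers in the range but not all.

Answer: Sometimes true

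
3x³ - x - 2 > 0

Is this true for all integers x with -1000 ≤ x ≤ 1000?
The claim fails at x = 0:
x = 0: LHS = 3·0³ - 0 - 2 = -2; -2 > 0 — FAILS

Because a single integer refutes it, the statement is false.

Answer: False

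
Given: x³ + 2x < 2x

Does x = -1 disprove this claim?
Substitute x = -1 into the relation:
x = -1: LHS = (-1)³ + 2·(-1) = -3, RHS = 2·(-1) = -2; -3 < -2 — holds

The claim holds here, so x = -1 is not a counterexample. (A counterexample exists elsewhere, e.g. x = 0.)

Answer: No, x = -1 is not a counterexample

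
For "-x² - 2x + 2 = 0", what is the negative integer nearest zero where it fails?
Testing negative integers from -1 downward:
x = -1: LHS = -(-1)² - 2·(-1) + 2 = 3; 3 = 0 — FAILS  ← closest negative counterexample to 0

Answer: x = -1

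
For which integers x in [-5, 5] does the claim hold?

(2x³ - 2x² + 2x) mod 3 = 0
Holds for: {-4, -3, -1, 0, 2, 3, 5}
Fails for: {-5, -2, 1, 4}

Answer: {-4, -3, -1, 0, 2, 3, 5}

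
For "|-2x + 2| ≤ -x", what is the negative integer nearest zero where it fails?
Testing negative integers from -1 downward:
x = -1: LHS = |-2·(-1) + 2| = |4| = 4, RHS = -(-1) = 1; 4 ≤ 1 — FAILS  ← closest negative counterexample to 0

Answer: x = -1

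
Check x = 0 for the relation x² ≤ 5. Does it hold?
x = 0: LHS = 0² = 0; 0 ≤ 5 — holds

The relation is satisfied at x = 0.

Answer: Yes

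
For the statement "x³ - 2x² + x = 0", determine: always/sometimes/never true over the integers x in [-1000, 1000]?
Holds at x = 0: LHS = 0³ - 2·0² + 0 = 0; 0 = 0 — holds
Fails at x = -1: LHS = (-1)³ - 2·(-1)² + (-1) = -4; -4 = 0 — FAILS
It is satisfied by some integers in the range but not all.

Answer: Sometimes true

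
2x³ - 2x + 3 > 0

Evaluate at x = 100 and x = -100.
x = 100: LHS = 2·100³ - 2·100 + 3 = 1999803; 1999803 > 0 — holds
x = -100: LHS = 2·(-100)³ - 2·(-100) + 3 = -1999797; -1999797 > 0 — FAILS

Answer: Partially: holds for x = 100, fails for x = -100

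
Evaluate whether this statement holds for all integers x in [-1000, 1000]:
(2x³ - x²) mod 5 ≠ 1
The claim fails at x = 1:
x = 1: LHS = (2·1³ - 1²) mod 5 = 1 mod 5 = 1; 1 ≠ 1 — FAILS

Because a single integer refutes it, the statement is false.

Answer: False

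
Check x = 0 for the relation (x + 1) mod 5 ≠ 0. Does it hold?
x = 0: LHS = (0 + 1) mod 5 = 1 mod 5 = 1; 1 ≠ 0 — holds

The relation is satisfied at x = 0.

Answer: Yes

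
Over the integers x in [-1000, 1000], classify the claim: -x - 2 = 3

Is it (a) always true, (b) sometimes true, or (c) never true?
Holds at x = -5: LHS = -(-5) - 2 = 3; 3 = 3 — holds
Fails at x = 0: LHS = -0 - 2 = -2; -2 = 3 — FAILS
It is satisfied by some integers in the range but not all.

Answer: Sometimes true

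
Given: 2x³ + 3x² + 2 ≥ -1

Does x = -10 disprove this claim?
Substitute x = -10 into the relation:
x = -10: LHS = 2·(-10)³ + 3·(-10)² + 2 = -1698; -1698 ≥ -1 — FAILS

Since the claim fails at x = -10, this value is a counterexample.

Answer: Yes, x = -10 is a counterexample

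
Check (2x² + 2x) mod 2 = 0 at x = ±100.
x = 100: LHS = (2·100² + 2·100) mod 2 = 20200 mod 2 = 0; 0 = 0 — holds
x = -100: LHS = (2·(-100)² + 2·(-100)) mod 2 = 19800 mod 2 = 0; 0 = 0 — holds

Answer: Yes, holds for both x = 100 and x = -100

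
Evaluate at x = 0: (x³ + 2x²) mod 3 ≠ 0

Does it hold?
x = 0: LHS = (0³ + 2·0²) mod 3 = 0 mod 3 = 0; 0 ≠ 0 — FAILS

The relation fails at x = 0, so x = 0 is a counterexample.

Answer: No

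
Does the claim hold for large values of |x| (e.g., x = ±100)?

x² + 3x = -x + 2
x = 100: LHS = 100² + 3·100 = 10300, RHS = -100 + 2 = -98; 10300 = -98 — FAILS
x = -100: LHS = (-100)² + 3·(-100) = 9700, RHS = -(-100) + 2 = 102; 9700 = 102 — FAILS

Answer: No, fails for both x = 100 and x = -100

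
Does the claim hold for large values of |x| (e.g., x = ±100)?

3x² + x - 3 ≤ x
x = 100: LHS = 3·100² + 100 - 3 = 30097; 30097 ≤ 100 — FAILS
x = -100: LHS = 3·(-100)² + (-100) - 3 = 29897; 29897 ≤ -100 — FAILS

Answer: No, fails for both x = 100 and x = -100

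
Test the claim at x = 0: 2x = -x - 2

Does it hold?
x = 0: LHS = 2·0 = 0, RHS = -0 - 2 = -2; 0 = -2 — FAILS

The relation fails at x = 0, so x = 0 is a counterexample.

Answer: No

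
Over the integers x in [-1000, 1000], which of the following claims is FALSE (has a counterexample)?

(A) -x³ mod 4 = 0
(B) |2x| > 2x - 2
(A) x = 1: LHS = (-1³) mod 4 = (-1) mod 4 = 3; 3 = 0 — FAILS

(B) Over all integers in [-1000, 1000], LHS − RHS is smallest at x = 0, where it equals 2:
x = 0: LHS = |2·0| = |0| = 0, RHS = 2·0 - 2 = -2; 0 > -2 — holds
At the ends of the range:
x = -1000: LHS = |2·(-1000)| = |-2000| = 2000, RHS = 2·(-1000) - 2 = -2002; 2000 > -2002 — holds
x = 1000: LHS = |2·1000| = |2000| = 2000, RHS = 2·1000 - 2 = 1998; 2000 > 1998 — holds
Hence LHS − RHS is never zero or negative, i.e. LHS > RHS throughout, so the relation holds for every integer in [-1000, 1000].

Only (A) has a counterexample.

Answer: A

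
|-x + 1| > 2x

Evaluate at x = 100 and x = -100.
x = 100: LHS = |-100 + 1| = |-99| = 99, RHS = 2·100 = 200; 99 > 200 — FAILS
x = -100: LHS = |-(-100) + 1| = |101| = 101, RHS = 2·(-100) = -200; 101 > -200 — holds

Answer: Partially: fails for x = 100, holds for x = -100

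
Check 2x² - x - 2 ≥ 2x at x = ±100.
x = 100: LHS = 2·100² - 100 - 2 = 19898, RHS = 2·100 = 200; 19898 ≥ 200 — holds
x = -100: LHS = 2·(-100)² - (-100) - 2 = 20098, RHS = 2·(-100) = -200; 20098 ≥ -200 — holds

Answer: Yes, holds for both x = 100 and x = -100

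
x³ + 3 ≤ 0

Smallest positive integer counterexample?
Testing positive integers:
x = 1: LHS = 1³ + 3 = 4; 4 ≤ 0 — FAILS  ← smallest positive counterexample

Answer: x = 1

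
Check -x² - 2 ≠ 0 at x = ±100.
x = 100: LHS = -100² - 2 = -10002; -10002 ≠ 0 — holds
x = -100: LHS = -(-100)² - 2 = -10002; -10002 ≠ 0 — holds

Answer: Yes, holds for both x = 100 and x = -100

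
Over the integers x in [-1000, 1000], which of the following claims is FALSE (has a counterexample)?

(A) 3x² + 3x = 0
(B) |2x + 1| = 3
(A) x = 1: LHS = 3·1² + 3·1 = 6; 6 = 0 — FAILS
(B) x = 0: LHS = |2·0 + 1| = |1| = 1; 1 = 3 — FAILS

Answer: Both A and B are false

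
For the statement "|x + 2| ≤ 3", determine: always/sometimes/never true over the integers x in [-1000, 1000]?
Holds at x = 0: LHS = |0 + 2| = |2| = 2; 2 ≤ 3 — holds
Fails at x = 2: LHS = |2 + 2| = |4| = 4; 4 ≤ 3 — FAILS
It is satisfied by some integers in the range but not all.

Answer: Sometimes true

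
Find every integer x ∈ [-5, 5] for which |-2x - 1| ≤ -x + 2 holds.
Holds for: {-3, -2, -1, 0}
Fails for: {-5, -4, 1, 2, 3, 4, 5}

Answer: {-3, -2, -1, 0}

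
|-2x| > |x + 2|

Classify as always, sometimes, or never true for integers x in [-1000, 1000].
Holds at x = -1: LHS = |-2·(-1)| = |2| = 2, RHS = |(-1) + 2| = |1| = 1; 2 > 1 — holds
Fails at x = 0: LHS = |-2·0| = |0| = 0, RHS = |0 + 2| = |2| = 2; 0 > 2 — FAILS
It is satisfied by some integers in the range but not all.

Answer: Sometimes true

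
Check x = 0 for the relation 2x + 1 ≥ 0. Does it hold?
x = 0: LHS = 2·0 + 1 = 1; 1 ≥ 0 — holds

The relation is satisfied at x = 0.

Answer: Yes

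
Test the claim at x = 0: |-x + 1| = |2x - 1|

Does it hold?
x = 0: LHS = |-0 + 1| = |1| = 1, RHS = |2·0 - 1| = |-1| = 1; 1 = 1 — holds

The relation is satisfied at x = 0.

Answer: Yes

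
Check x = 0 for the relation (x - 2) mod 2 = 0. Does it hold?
x = 0: LHS = (0 - 2) mod 2 = (-2) mod 2 = 0; 0 = 0 — holds

The relation is satisfied at x = 0.

Answer: Yes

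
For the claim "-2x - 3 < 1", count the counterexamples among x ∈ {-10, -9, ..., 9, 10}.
Counterexamples in [-10, 10]: {-10, -9, -8, -7, -6, -5, -4, -3, -2}.

Counting them gives 9 values.

Answer: 9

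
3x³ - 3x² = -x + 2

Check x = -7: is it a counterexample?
Substitute x = -7 into the relation:
x = -7: LHS = 3·(-7)³ - 3·(-7)² = -1176, RHS = -(-7) + 2 = 9; -1176 = 9 — FAILS

Since the claim fails at x = -7, this value is a counterexample.

Answer: Yes, x = -7 is a counterexample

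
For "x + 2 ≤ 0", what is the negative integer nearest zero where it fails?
Testing negative integers from -1 downward:
x = -1: LHS = (-1) + 2 = 1; 1 ≤ 0 — FAILS  ← closest negative counterexample to 0

Answer: x = -1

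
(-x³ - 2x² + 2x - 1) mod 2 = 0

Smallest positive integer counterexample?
Testing positive integers:
x = 1: LHS = (-1³ - 2·1² + 2·1 - 1) mod 2 = (-2) mod 2 = 0; 0 = 0 — holds
x = 2: LHS = (-2³ - 2·2² + 2·2 - 1) mod 2 = (-13) mod 2 = 1; 1 = 0 — FAILS  ← smallest positive counterexample

Answer: x = 2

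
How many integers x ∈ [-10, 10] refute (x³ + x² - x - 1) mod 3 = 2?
Counterexamples in [-10, 10]: {-10, -8, -7, -5, -4, -2, -1, 1, 2, 4, 5, 7, 8, 10}.

Counting them gives 14 values.

Answer: 14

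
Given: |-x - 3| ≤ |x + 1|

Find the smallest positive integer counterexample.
Testing positive integers:
x = 1: LHS = |-1 - 3| = |-4| = 4, RHS = |1 + 1| = |2| = 2; 4 ≤ 2 — FAILS  ← smallest positive counterexample

Answer: x = 1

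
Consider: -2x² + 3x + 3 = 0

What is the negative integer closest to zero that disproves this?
Testing negative integers from -1 downward:
x = -1: LHS = -2·(-1)² + 3·(-1) + 3 = -2; -2 = 0 — FAILS  ← closest negative counterexample to 0

Answer: x = -1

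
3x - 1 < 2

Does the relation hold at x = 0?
x = 0: LHS = 3·0 - 1 = -1; -1 < 2 — holds

The relation is satisfied at x = 0.

Answer: Yes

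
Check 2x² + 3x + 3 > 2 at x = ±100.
x = 100: LHS = 2·100² + 3·100 + 3 = 20303; 20303 > 2 — holds
x = -100: LHS = 2·(-100)² + 3·(-100) + 3 = 19703; 19703 > 2 — holds

Answer: Yes, holds for both x = 100 and x = -100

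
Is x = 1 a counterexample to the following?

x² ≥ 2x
Substitute x = 1 into the relation:
x = 1: LHS = 1² = 1, RHS = 2·1 = 2; 1 ≥ 2 — FAILS

Since the claim fails at x = 1, this value is a counterexample.

Answer: Yes, x = 1 is a counterexample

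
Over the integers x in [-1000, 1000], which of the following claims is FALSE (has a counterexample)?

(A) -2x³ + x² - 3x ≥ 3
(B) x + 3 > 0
(A) x = 0: LHS = -2·0³ + 0² - 3·0 = 0; 0 ≥ 3 — FAILS
(B) x = -3: LHS = (-3) + 3 = 0; 0 > 0 — FAILS

Answer: Both A and B are false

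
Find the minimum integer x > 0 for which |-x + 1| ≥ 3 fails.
Testing positive integers:
x = 1: LHS = |-1 + 1| = |0| = 0; 0 ≥ 3 — FAILS  ← smallest positive counterexample

Answer: x = 1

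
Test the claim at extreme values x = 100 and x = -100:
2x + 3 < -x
x = 100: LHS = 2·100 + 3 = 203; 203 < -100 — FAILS
x = -100: LHS = 2·(-100) + 3 = -197, RHS = -(-100) = 100; -197 < 100 — holds

Answer: Partially: fails for x = 100, holds for x = -100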